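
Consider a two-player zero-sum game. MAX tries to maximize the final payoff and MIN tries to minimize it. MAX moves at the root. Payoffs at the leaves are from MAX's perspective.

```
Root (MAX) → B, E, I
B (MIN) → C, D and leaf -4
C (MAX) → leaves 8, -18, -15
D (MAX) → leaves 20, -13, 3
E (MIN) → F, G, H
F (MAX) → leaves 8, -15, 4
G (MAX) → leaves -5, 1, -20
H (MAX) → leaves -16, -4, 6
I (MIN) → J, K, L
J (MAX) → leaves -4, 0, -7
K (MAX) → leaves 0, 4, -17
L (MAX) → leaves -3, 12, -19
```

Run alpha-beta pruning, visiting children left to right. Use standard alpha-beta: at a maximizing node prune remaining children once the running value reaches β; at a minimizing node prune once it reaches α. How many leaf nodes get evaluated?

C [α=-∞,β=+∞]: v=8
D [α=-∞,β=8]: v=20 after child 1 ≥ β → β-cutoff, skip 2
B [α=-∞,β=+∞]: v=-4
F [α=-4,β=+∞]: v=8
G [α=-4,β=8]: v=1
H [α=-4,β=1]: v=6
E [α=-4,β=+∞]: v=1
J [α=1,β=+∞]: v=0
I [α=1,β=+∞]: v=0 after child 1 ≤ α → α-cutoff, skip 2
Root [α=-∞,β=+∞]: v=1
Leaves evaluated: 17 of 25.

17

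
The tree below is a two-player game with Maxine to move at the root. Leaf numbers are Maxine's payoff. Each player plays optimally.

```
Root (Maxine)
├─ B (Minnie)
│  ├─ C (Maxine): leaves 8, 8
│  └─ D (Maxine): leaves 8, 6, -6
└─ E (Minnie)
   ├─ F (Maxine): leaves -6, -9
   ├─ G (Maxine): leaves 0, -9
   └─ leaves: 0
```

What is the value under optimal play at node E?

-6

F: max(-6, -9) = -6
G: max(0, -9) = 0
E: min(-6, 0, 0) = -6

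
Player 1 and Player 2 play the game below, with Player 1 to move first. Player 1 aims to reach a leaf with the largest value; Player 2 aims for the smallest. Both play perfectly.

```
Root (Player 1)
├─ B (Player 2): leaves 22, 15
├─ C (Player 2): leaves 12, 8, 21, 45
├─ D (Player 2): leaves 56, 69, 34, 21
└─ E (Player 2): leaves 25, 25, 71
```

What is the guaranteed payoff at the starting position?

25

B (Player 2): min(22, 15) = 15
C (Player 2): min(12, 8, 21, 45) = 8
D (Player 2): min(56, 69, 34, 21) = 21
E (Player 2): min(25, 25, 71) = 25
Root (Player 1): max(15, 8, 21, 25) = 25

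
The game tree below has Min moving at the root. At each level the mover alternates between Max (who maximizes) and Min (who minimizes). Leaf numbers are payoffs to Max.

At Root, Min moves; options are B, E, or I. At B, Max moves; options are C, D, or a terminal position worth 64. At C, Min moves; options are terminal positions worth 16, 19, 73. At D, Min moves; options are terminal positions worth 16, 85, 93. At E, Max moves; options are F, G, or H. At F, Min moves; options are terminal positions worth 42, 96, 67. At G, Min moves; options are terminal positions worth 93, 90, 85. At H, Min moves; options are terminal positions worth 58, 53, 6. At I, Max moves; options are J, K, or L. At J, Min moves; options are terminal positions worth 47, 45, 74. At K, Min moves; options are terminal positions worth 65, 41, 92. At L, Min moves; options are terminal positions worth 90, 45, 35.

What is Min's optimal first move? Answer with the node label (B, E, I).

I

C (Min): min(16, 19, 73) = 16
D (Min): min(16, 85, 93) = 16
B (Max): max(16, 16, 64) = 64
F (Min): min(42, 96, 67) = 42
G (Min): min(93, 90, 85) = 85
H (Min): min(58, 53, 6) = 6
E (Max): max(42, 85, 6) = 85
J (Min): min(47, 45, 74) = 45
K (Min): min(65, 41, 92) = 41
L (Min): min(90, 45, 35) = 35
I (Max): max(45, 41, 35) = 45
Root (Min): min(64, 85, 45) = 45
Min picks the child with the lowest value: I (value 45).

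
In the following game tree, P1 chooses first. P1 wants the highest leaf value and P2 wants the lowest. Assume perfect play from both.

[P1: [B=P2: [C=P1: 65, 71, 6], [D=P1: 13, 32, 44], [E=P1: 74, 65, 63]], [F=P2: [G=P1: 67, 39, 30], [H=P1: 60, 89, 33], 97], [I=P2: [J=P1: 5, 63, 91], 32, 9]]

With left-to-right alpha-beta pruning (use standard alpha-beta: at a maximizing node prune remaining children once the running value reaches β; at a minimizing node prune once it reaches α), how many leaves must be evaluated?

C [α=-∞,β=+∞]: v=71
D [α=-∞,β=71]: v=44
E [α=-∞,β=44]: v=74 after child 1 ≥ β → β-cutoff, skip 2
B [α=-∞,β=+∞]: v=44
G [α=44,β=+∞]: v=67
H [α=44,β=67]: v=89 after child 2 ≥ β → β-cutoff, skip 1
F [α=44,β=+∞]: v=67
J [α=67,β=+∞]: v=91
I [α=67,β=+∞]: v=32 after child 2 ≤ α → α-cutoff, skip 1
Root [α=-∞,β=+∞]: v=67
Leaves evaluated: 17 of 21.

17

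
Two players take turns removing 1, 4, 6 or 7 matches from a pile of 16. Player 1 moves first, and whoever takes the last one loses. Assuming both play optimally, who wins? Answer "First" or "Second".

W/L table (W = player to move can force a win):
i:   0  1  2  3  4  5  6  7  8  9 10 11 12 13 14 15 16
     W  L  W  L  W  W  L  W  W  W  W  L  W  W  L  W  L
Position 16 is L, so the second player wins.

Second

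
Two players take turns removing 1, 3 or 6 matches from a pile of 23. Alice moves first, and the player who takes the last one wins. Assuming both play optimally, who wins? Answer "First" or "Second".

First

W/L table (W = player to move can force a win):
i:   0  1  2  3  4  5  6  7  8  9 10 11 12 13 14 15 16 17 18 19 20 21 22 23
     L  W  L  W  L  W  W  W  W  L  W  L  W  L  W  W  W  W  L  W  L  W  L  W
Position 23 is W, so the first player wins.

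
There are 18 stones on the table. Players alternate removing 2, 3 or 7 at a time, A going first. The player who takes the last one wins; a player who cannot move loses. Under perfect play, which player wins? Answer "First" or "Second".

Mark each pile size as W (mover wins) or L (mover loses):
i:   0  1  2  3  4  5  6  7  8  9 10 11 12 13 14 15 16 17 18
     L  L  W  W  W  L  L  W  W  W  L  L  W  W  W  L  L  W  W
Position 18 is W, so the first player wins.

First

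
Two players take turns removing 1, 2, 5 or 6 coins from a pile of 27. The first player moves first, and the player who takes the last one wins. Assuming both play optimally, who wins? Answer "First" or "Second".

Positions where the player to move wins (W) vs loses (L):
i:   0  1  2  3  4  5  6  7  8  9 10 11 12 13 14 15 16 17 18 19 20 21 22 23 24 25 26 27
     L  W  W  L  W  W  W  L  W  W  L  W  W  W  L  W  W  L  W  W  W  L  W  W  L  W  W  W
Position 27 is W, so the first player wins.

First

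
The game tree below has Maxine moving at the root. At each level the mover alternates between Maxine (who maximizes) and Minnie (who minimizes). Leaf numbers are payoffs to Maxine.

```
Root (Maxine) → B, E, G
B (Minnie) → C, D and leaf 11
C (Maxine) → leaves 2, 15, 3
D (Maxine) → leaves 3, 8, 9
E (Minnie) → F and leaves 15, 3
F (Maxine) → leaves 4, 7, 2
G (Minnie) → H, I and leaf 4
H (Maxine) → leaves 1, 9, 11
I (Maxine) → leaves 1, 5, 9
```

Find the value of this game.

C (Maxine): max(2, 15, 3) = 15
D (Maxine): max(3, 8, 9) = 9
B (Minnie): min(15, 9, 11) = 9
F (Maxine): max(4, 7, 2) = 7
E (Minnie): min(7, 15, 3) = 3
H (Maxine): max(1, 9, 11) = 11
I (Maxine): max(1, 5, 9) = 9
G (Minnie): min(11, 9, 4) = 4
Root (Maxine): max(9, 3, 4) = 9

9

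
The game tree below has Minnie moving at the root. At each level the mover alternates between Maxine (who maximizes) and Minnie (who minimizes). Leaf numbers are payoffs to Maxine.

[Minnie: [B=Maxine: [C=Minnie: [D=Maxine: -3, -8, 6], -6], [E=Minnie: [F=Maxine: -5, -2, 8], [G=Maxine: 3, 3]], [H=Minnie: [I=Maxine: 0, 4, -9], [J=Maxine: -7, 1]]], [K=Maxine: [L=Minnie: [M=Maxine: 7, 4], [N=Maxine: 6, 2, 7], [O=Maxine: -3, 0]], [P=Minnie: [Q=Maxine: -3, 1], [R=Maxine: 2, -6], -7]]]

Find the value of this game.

0

D (Maxine): max(-3, -8, 6) = 6
C (Minnie): min(6, -6) = -6
F (Maxine): max(-5, -2, 8) = 8
G (Maxine): max(3, 3) = 3
E (Minnie): min(8, 3) = 3
I (Maxine): max(0, 4, -9) = 4
J (Maxine): max(-7, 1) = 1
H (Minnie): min(4, 1) = 1
B (Maxine): max(-6, 3, 1) = 3
M (Maxine): max(7, 4) = 7
N (Maxine): max(6, 2, 7) = 7
O (Maxine): max(-3, 0) = 0
L (Minnie): min(7, 7, 0) = 0
Q (Maxine): max(-3, 1) = 1
R (Maxine): max(2, -6) = 2
P (Minnie): min(1, 2, -7) = -7
K (Maxine): max(0, -7) = 0
Root (Minnie): min(3, 0) = 0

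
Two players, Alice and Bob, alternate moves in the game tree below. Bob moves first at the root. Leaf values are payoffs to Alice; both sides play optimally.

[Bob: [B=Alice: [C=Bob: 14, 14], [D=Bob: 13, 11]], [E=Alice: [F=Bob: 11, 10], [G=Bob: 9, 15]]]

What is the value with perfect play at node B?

C: min(14, 14) = 14
D: min(13, 11) = 11
B: max(14, 11) = 14

14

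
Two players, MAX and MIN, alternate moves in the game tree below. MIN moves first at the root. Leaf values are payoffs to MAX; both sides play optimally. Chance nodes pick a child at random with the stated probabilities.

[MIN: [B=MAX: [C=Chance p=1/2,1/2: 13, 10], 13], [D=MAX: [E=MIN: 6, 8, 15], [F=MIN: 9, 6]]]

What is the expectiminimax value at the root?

6

C (Chance): 1/2·13 + 1/2·10 = 11.5
B (MAX): max(11.5, 13) = 13
E (MIN): min(6, 8, 15) = 6
F (MIN): min(9, 6) = 6
D (MAX): max(6, 6) = 6
Root (MIN): min(13, 6) = 6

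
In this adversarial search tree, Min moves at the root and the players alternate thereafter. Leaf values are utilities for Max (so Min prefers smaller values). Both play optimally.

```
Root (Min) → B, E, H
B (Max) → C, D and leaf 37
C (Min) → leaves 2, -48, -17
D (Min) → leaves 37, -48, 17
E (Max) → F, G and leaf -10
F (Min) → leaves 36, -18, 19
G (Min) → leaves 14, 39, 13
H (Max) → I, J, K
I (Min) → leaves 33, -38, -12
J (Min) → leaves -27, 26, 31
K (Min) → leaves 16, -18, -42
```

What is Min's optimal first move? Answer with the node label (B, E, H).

C (Min): min(2, -48, -17) = -48
D (Min): min(37, -48, 17) = -48
B (Max): max(-48, -48, 37) = 37
F (Min): min(36, -18, 19) = -18
G (Min): min(14, 39, 13) = 13
E (Max): max(-18, 13, -10) = 13
I (Min): min(33, -38, -12) = -38
J (Min): min(-27, 26, 31) = -27
K (Min): min(16, -18, -42) = -42
H (Max): max(-38, -27, -42) = -27
Root (Min): min(37, 13, -27) = -27
Min picks the child with the lowest value: H (value -27).

H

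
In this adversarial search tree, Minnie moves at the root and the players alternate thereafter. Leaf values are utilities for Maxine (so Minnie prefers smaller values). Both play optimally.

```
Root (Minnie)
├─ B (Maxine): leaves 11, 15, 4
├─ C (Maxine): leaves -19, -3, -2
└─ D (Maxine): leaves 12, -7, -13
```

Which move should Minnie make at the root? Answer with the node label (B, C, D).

B (Maxine): max(11, 15, 4) = 15
C (Maxine): max(-19, -3, -2) = -2
D (Maxine): max(12, -7, -13) = 12
Root (Minnie): min(15, -2, 12) = -2
Minnie picks the child with the lowest value: C (value -2).

C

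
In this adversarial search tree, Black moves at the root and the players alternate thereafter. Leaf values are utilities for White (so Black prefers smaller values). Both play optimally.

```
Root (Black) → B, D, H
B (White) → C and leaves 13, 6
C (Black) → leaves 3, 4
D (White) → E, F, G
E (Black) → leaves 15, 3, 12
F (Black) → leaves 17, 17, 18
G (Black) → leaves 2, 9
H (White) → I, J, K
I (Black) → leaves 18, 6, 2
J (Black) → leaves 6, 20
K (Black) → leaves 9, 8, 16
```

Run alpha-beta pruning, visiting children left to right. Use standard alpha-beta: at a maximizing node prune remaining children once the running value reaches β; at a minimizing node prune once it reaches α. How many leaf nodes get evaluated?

C [α=-∞,β=+∞]: v=3
B [α=-∞,β=+∞]: v=13
E [α=-∞,β=13]: v=3
F [α=3,β=13]: v=17
D [α=-∞,β=13]: v=17 after child 2 ≥ β → β-cutoff, skip 1
I [α=-∞,β=13]: v=2
J [α=2,β=13]: v=6
K [α=6,β=13]: v=8
H [α=-∞,β=13]: v=8
Root [α=-∞,β=+∞]: v=8
Leaves evaluated: 18 of 20.

18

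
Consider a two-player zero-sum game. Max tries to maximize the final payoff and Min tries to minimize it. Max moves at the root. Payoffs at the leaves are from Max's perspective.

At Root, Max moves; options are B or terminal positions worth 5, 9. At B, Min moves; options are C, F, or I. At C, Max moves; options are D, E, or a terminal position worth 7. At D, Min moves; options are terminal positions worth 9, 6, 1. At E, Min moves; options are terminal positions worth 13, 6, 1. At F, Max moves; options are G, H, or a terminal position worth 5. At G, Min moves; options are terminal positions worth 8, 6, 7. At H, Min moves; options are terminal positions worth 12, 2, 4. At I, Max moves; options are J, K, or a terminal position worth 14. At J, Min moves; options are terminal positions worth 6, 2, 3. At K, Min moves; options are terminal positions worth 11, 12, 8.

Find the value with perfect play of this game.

9

D (Min): min(9, 6, 1) = 1
E (Min): min(13, 6, 1) = 1
C (Max): max(1, 1, 7) = 7
G (Min): min(8, 6, 7) = 6
H (Min): min(12, 2, 4) = 2
F (Max): max(6, 2, 5) = 6
J (Min): min(6, 2, 3) = 2
K (Min): min(11, 12, 8) = 8
I (Max): max(2, 8, 14) = 14
B (Min): min(7, 6, 14) = 6
Root (Max): max(6, 5, 9) = 9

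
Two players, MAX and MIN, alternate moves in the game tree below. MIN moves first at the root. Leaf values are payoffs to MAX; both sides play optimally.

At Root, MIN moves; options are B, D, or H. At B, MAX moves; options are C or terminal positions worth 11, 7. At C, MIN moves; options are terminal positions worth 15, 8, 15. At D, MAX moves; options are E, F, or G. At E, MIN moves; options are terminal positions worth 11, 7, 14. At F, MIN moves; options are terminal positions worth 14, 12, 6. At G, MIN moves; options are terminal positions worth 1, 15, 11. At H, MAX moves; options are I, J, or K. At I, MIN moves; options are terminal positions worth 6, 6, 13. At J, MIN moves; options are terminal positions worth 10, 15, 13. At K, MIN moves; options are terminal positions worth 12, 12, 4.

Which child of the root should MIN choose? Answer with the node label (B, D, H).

C (MIN): min(15, 8, 15) = 8
B (MAX): max(8, 11, 7) = 11
E (MIN): min(11, 7, 14) = 7
F (MIN): min(14, 12, 6) = 6
G (MIN): min(1, 15, 11) = 1
D (MAX): max(7, 6, 1) = 7
I (MIN): min(6, 6, 13) = 6
J (MIN): min(10, 15, 13) = 10
K (MIN): min(12, 12, 4) = 4
H (MAX): max(6, 10, 4) = 10
Root (MIN): min(11, 7, 10) = 7
MIN picks the child with the lowest value: D (value 7).

D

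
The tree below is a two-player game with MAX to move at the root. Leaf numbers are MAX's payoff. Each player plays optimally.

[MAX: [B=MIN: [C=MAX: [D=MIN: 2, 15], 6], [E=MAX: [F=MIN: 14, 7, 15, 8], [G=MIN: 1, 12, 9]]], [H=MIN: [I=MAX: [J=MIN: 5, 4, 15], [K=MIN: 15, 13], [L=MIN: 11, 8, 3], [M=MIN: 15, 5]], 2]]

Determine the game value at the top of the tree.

6

D (MIN): min(2, 15) = 2
C (MAX): max(2, 6) = 6
F (MIN): min(14, 7, 15, 8) = 7
G (MIN): min(1, 12, 9) = 1
E (MAX): max(7, 1) = 7
B (MIN): min(6, 7) = 6
J (MIN): min(5, 4, 15) = 4
K (MIN): min(15, 13) = 13
L (MIN): min(11, 8, 3) = 3
M (MIN): min(15, 5) = 5
I (MAX): max(4, 13, 3, 5) = 13
H (MIN): min(13, 2) = 2
Root (MAX): max(6, 2) = 6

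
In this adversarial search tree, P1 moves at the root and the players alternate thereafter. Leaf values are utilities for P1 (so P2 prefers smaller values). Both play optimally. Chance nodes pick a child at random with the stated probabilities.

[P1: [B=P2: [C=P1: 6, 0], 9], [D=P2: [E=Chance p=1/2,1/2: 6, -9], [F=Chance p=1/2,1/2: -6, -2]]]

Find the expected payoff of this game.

6

C (P1): max(6, 0) = 6
B (P2): min(6, 9) = 6
E (Chance): 1/2·6 + 1/2·-9 = -1.5
F (Chance): 1/2·-6 + 1/2·-2 = -4
D (P2): min(-1.5, -4) = -4
Root (P1): max(6, -4) = 6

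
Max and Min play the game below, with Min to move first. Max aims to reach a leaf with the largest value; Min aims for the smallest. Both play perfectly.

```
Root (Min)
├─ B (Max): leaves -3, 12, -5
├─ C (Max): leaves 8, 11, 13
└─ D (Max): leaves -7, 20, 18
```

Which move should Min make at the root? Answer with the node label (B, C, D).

B (Max): max(-3, 12, -5) = 12
C (Max): max(8, 11, 13) = 13
D (Max): max(-7, 20, 18) = 20
Root (Min): min(12, 13, 20) = 12
Min picks the child with the lowest value: B (value 12).

B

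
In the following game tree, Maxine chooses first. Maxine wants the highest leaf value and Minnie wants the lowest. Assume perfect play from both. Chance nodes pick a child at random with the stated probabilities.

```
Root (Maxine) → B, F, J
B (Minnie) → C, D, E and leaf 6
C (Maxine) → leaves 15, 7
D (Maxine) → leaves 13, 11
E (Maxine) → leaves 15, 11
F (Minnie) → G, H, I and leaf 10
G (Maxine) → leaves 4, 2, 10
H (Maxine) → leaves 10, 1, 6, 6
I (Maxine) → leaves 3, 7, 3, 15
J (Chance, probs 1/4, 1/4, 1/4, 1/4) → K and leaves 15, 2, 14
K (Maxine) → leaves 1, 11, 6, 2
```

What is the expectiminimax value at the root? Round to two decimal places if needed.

C (Maxine): max(15, 7) = 15
D (Maxine): max(13, 11) = 13
E (Maxine): max(15, 11) = 15
B (Minnie): min(15, 13, 15, 6) = 6
G (Maxine): max(4, 2, 10) = 10
H (Maxine): max(10, 1, 6, 6) = 10
I (Maxine): max(3, 7, 3, 15) = 15
F (Minnie): min(10, 10, 15, 10) = 10
K (Maxine): max(1, 11, 6, 2) = 11
J (Chance): 1/4·11 + 1/4·15 + 1/4·2 + 1/4·14 = 10.5
Root (Maxine): max(6, 10, 10.5) = 10.5

10.5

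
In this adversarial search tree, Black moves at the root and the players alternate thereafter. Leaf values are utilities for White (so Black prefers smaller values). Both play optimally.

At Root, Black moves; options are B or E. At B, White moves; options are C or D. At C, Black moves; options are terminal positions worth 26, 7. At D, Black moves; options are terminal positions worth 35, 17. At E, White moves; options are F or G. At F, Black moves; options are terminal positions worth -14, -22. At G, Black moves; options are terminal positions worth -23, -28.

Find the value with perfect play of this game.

C (Black): min(26, 7) = 7
D (Black): min(35, 17) = 17
B (White): max(7, 17) = 17
F (Black): min(-14, -22) = -22
G (Black): min(-23, -28) = -28
E (White): max(-22, -28) = -22
Root (Black): min(17, -22) = -22

-22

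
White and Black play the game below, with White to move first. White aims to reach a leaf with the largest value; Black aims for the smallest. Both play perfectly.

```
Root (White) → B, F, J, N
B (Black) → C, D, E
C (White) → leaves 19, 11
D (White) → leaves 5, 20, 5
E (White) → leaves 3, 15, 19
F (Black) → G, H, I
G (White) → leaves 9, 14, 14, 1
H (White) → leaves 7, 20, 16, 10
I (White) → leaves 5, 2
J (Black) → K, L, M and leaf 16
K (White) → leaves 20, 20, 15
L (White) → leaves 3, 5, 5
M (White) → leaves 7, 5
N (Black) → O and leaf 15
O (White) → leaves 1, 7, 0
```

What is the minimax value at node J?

K: max(20, 20, 15) = 20
L: max(3, 5, 5) = 5
M: max(7, 5) = 7
J: min(20, 5, 7, 16) = 5

5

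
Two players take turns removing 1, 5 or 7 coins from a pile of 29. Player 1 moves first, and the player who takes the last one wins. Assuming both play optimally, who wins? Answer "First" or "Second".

i:   0  1  2  3  4  5  6  7  8  9 10 11 12 13 14 15 16 17 18 19 20 21 22 23 24 25 26 27 28 29
     L  W  L  W  L  W  L  W  L  W  L  W  L  W  L  W  L  W  L  W  L  W  L  W  L  W  L  W  L  W
Position 29 is W, so the first player wins.

First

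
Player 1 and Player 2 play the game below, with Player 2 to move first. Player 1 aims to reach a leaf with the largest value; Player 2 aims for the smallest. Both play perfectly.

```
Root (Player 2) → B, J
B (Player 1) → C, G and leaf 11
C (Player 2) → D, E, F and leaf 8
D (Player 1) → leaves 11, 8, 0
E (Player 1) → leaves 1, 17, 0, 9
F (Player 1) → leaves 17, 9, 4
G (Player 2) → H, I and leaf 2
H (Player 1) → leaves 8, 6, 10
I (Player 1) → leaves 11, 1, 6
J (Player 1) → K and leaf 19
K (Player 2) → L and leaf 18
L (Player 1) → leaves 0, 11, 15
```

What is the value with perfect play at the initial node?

11

D (Player 1): max(11, 8, 0) = 11
E (Player 1): max(1, 17, 0, 9) = 17
F (Player 1): max(17, 9, 4) = 17
C (Player 2): min(11, 17, 17, 8) = 8
H (Player 1): max(8, 6, 10) = 10
I (Player 1): max(11, 1, 6) = 11
G (Player 2): min(10, 11, 2) = 2
B (Player 1): max(8, 2, 11) = 11
L (Player 1): max(0, 11, 15) = 15
K (Player 2): min(15, 18) = 15
J (Player 1): max(15, 19) = 19
Root (Player 2): min(11, 19) = 11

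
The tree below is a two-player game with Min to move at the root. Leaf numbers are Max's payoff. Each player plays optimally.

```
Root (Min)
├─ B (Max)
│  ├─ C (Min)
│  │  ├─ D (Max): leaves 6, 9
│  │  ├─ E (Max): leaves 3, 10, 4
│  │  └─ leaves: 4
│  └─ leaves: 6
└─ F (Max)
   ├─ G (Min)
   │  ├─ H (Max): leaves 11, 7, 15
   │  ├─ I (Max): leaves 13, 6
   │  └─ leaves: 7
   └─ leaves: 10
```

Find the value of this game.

6

D (Max): max(6, 9) = 9
E (Max): max(3, 10, 4) = 10
C (Min): min(9, 10, 4) = 4
B (Max): max(4, 6) = 6
H (Max): max(11, 7, 15) = 15
I (Max): max(13, 6) = 13
G (Min): min(15, 13, 7) = 7
F (Max): max(7, 10) = 10
Root (Min): min(6, 10) = 6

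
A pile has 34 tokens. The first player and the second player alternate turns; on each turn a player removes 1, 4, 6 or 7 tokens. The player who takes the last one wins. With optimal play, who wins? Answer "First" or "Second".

First

Positions where the player to move wins (W) vs loses (L):
i:   0  1  2  3  4  5  6  7  8  9 10 11 12 13 14 15 16 17 18 19 20 21 22 23 24 25 26 27 28 29 30 31 32 33 34
     L  W  L  W  W  L  W  W  W  W  L  W  W  L  W  L  W  W  L  W  W  W  W  L  W  W  L  W  L  W  W  L  W  W  W
Position 34 is W, so the first player wins.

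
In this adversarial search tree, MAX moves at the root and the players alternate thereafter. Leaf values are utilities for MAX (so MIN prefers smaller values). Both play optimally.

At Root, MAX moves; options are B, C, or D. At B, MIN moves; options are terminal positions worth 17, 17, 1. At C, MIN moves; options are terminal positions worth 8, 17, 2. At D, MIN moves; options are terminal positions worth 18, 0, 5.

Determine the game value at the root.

2

B (MIN): min(17, 17, 1) = 1
C (MIN): min(8, 17, 2) = 2
D (MIN): min(18, 0, 5) = 0
Root (MAX): max(1, 2, 0) = 2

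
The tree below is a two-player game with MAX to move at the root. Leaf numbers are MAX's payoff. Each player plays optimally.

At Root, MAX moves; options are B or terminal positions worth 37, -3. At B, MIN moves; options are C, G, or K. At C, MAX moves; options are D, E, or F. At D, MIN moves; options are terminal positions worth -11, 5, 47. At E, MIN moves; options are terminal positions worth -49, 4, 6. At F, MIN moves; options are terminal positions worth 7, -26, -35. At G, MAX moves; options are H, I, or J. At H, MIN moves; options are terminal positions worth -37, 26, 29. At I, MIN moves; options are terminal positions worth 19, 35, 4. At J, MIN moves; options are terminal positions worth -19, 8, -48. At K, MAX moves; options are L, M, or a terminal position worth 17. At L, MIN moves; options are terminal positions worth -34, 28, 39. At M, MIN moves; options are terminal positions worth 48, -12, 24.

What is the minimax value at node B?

D: min(-11, 5, 47) = -11
E: min(-49, 4, 6) = -49
F: min(7, -26, -35) = -35
C: max(-11, -49, -35) = -11
H: min(-37, 26, 29) = -37
I: min(19, 35, 4) = 4
J: min(-19, 8, -48) = -48
G: max(-37, 4, -48) = 4
L: min(-34, 28, 39) = -34
M: min(48, -12, 24) = -12
K: max(-34, -12, 17) = 17
B: min(-11, 4, 17) = -11

-11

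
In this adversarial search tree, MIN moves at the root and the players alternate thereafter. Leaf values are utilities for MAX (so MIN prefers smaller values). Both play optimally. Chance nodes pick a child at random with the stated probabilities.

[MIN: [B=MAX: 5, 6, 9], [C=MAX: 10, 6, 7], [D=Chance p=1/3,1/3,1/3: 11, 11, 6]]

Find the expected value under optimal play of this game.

B (MAX): max(5, 6, 9) = 9
C (MAX): max(10, 6, 7) = 10
D (Chance): 1/3·11 + 1/3·11 + 1/3·6 = 9.33
Root (MIN): min(9, 10, 9.33) = 9

9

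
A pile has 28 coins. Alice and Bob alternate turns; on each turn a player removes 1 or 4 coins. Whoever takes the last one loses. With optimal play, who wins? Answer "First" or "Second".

Positions where the player to move wins (W) vs loses (L):
i:   0  1  2  3  4  5  6  7  8  9 10 11 12 13 14 15 16 17 18 19 20 21 22 23 24 25 26 27 28
     W  L  W  L  W  W  L  W  L  W  W  L  W  L  W  W  L  W  L  W  W  L  W  L  W  W  L  W  L
Position 28 is L, so the second player wins.

Second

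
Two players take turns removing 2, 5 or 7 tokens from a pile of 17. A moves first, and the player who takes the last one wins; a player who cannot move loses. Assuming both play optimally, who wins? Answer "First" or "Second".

Mark each pile size as W (mover wins) or L (mover loses):
i:   0  1  2  3  4  5  6  7  8  9 10 11 12 13 14 15 16 17
     L  L  W  W  L  W  W  W  W  W  L  W  W  L  L  W  W  W
Position 17 is W, so the first player wins.

First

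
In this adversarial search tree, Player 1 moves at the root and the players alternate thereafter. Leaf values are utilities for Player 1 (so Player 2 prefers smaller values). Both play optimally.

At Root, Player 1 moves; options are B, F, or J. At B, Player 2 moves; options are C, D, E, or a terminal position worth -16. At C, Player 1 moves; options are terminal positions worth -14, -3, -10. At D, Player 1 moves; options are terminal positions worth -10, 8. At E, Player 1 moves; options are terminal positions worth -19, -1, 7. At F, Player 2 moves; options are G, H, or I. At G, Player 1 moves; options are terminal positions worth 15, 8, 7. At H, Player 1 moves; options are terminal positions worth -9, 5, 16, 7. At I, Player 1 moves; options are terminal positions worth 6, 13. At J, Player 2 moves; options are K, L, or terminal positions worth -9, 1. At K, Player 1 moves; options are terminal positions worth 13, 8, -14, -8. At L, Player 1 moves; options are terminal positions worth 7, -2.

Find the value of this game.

C (Player 1): max(-14, -3, -10) = -3
D (Player 1): max(-10, 8) = 8
E (Player 1): max(-19, -1, 7) = 7
B (Player 2): min(-3, 8, 7, -16) = -16
G (Player 1): max(15, 8, 7) = 15
H (Player 1): max(-9, 5, 16, 7) = 16
I (Player 1): max(6, 13) = 13
F (Player 2): min(15, 16, 13) = 13
K (Player 1): max(13, 8, -14, -8) = 13
L (Player 1): max(7, -2) = 7
J (Player 2): min(13, 7, -9, 1) = -9
Root (Player 1): max(-16, 13, -9) = 13

13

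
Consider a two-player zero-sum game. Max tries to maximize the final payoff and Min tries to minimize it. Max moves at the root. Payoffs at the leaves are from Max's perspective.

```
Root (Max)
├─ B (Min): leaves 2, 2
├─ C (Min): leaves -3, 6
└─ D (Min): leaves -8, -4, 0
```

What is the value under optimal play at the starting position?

B (Min): min(2, 2) = 2
C (Min): min(-3, 6) = -3
D (Min): min(-8, -4, 0) = -8
Root (Max): max(2, -3, -8) = 2

2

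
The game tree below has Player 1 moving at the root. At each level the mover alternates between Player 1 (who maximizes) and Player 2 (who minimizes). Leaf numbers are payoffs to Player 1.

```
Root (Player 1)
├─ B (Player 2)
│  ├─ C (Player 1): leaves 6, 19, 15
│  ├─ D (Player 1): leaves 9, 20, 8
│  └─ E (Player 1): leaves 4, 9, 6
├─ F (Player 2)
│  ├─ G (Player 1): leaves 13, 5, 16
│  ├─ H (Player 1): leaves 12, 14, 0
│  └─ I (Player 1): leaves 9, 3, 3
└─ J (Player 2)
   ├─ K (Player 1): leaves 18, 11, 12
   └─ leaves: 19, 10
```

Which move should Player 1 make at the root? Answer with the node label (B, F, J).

C (Player 1): max(6, 19, 15) = 19
D (Player 1): max(9, 20, 8) = 20
E (Player 1): max(4, 9, 6) = 9
B (Player 2): min(19, 20, 9) = 9
G (Player 1): max(13, 5, 16) = 16
H (Player 1): max(12, 14, 0) = 14
I (Player 1): max(9, 3, 3) = 9
F (Player 2): min(16, 14, 9) = 9
K (Player 1): max(18, 11, 12) = 18
J (Player 2): min(18, 19, 10) = 10
Root (Player 1): max(9, 9, 10) = 10
Player 1 picks the child with the highest value: J (value 10).

J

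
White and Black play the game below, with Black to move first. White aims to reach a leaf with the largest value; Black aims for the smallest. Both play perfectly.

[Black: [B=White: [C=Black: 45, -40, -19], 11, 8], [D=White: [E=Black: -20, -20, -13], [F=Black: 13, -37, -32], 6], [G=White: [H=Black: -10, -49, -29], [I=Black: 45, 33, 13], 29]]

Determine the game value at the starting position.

6

C (Black): min(45, -40, -19) = -40
B (White): max(-40, 11, 8) = 11
E (Black): min(-20, -20, -13) = -20
F (Black): min(13, -37, -32) = -37
D (White): max(-20, -37, 6) = 6
H (Black): min(-10, -49, -29) = -49
I (Black): min(45, 33, 13) = 13
G (White): max(-49, 13, 29) = 29
Root (Black): min(11, 6, 29) = 6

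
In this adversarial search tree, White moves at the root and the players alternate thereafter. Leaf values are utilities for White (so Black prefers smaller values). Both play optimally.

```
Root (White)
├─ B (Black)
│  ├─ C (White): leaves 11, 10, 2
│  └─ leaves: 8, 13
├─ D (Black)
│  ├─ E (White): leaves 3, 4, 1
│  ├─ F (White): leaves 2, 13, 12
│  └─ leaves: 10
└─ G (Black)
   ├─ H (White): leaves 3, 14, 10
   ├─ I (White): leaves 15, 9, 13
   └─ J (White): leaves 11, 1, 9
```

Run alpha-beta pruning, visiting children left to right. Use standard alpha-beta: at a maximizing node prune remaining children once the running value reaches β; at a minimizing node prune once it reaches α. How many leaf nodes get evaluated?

C [α=-∞,β=+∞]: v=11
B [α=-∞,β=+∞]: v=8
E [α=8,β=+∞]: v=4
D [α=8,β=+∞]: v=4 after child 1 ≤ α → α-cutoff, skip 2
H [α=8,β=+∞]: v=14
I [α=8,β=14]: v=15 after child 1 ≥ β → β-cutoff, skip 2
J [α=8,β=14]: v=11
G [α=8,β=+∞]: v=11
Root [α=-∞,β=+∞]: v=11
Leaves evaluated: 15 of 21.

15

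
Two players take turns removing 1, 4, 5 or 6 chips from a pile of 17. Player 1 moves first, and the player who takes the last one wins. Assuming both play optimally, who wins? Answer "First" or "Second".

First

W/L table (W = player to move can force a win):
i:   0  1  2  3  4  5  6  7  8  9 10 11 12 13 14 15 16 17
     L  W  L  W  W  W  W  W  W  L  W  L  W  W  W  W  W  W
Position 17 is W, so the first player wins.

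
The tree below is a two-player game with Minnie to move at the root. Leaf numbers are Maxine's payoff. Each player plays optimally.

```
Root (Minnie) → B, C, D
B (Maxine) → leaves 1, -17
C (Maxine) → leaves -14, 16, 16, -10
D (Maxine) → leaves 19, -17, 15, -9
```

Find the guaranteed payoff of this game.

B (Maxine): max(1, -17) = 1
C (Maxine): max(-14, 16, 16, -10) = 16
D (Maxine): max(19, -17, 15, -9) = 19
Root (Minnie): min(1, 16, 19) = 1

1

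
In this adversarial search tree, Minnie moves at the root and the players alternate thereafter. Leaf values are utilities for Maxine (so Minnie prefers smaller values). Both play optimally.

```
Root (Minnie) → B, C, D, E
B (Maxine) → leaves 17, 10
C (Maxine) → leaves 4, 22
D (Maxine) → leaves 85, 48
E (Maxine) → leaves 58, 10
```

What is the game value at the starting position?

17

B (Maxine): max(17, 10) = 17
C (Maxine): max(4, 22) = 22
D (Maxine): max(85, 48) = 85
E (Maxine): max(58, 10) = 58
Root (Minnie): min(17, 22, 85, 58) = 17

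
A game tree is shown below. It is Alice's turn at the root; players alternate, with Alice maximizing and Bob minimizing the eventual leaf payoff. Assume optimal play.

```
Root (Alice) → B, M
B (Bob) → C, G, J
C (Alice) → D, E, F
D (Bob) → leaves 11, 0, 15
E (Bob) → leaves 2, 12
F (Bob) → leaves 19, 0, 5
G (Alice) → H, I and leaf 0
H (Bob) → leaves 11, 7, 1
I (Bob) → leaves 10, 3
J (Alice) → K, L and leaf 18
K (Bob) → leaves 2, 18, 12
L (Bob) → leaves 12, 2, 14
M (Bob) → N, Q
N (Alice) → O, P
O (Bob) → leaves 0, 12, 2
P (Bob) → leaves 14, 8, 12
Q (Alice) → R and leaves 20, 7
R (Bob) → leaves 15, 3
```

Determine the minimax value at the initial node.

D (Bob): min(11, 0, 15) = 0
E (Bob): min(2, 12) = 2
F (Bob): min(19, 0, 5) = 0
C (Alice): max(0, 2, 0) = 2
H (Bob): min(11, 7, 1) = 1
I (Bob): min(10, 3) = 3
G (Alice): max(1, 3, 0) = 3
K (Bob): min(2, 18, 12) = 2
L (Bob): min(12, 2, 14) = 2
J (Alice): max(2, 2, 18) = 18
B (Bob): min(2, 3, 18) = 2
O (Bob): min(0, 12, 2) = 0
P (Bob): min(14, 8, 12) = 8
N (Alice): max(0, 8) = 8
R (Bob): min(15, 3) = 3
Q (Alice): max(3, 20, 7) = 20
M (Bob): min(8, 20) = 8
Root (Alice): max(2, 8) = 8

8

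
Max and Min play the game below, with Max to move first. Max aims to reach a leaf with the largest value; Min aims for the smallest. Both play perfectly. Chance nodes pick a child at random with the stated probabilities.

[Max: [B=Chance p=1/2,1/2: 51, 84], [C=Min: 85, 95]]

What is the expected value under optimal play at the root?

85

B (Chance): 1/2·51 + 1/2·84 = 67.5
C (Min): min(85, 95) = 85
Root (Max): max(67.5, 85) = 85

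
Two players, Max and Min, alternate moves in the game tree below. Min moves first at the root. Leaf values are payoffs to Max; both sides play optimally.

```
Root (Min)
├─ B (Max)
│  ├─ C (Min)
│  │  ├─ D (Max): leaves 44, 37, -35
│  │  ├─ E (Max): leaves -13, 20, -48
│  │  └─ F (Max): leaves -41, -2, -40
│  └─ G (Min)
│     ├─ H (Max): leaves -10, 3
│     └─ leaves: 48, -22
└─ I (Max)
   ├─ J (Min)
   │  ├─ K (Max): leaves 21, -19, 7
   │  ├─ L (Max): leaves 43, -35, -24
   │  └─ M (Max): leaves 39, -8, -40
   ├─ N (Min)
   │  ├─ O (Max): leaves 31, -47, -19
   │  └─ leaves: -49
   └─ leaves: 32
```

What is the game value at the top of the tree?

-2

D (Max): max(44, 37, -35) = 44
E (Max): max(-13, 20, -48) = 20
F (Max): max(-41, -2, -40) = -2
C (Min): min(44, 20, -2) = -2
H (Max): max(-10, 3) = 3
G (Min): min(3, 48, -22) = -22
B (Max): max(-2, -22) = -2
K (Max): max(21, -19, 7) = 21
L (Max): max(43, -35, -24) = 43
M (Max): max(39, -8, -40) = 39
J (Min): min(21, 43, 39) = 21
O (Max): max(31, -47, -19) = 31
N (Min): min(31, -49) = -49
I (Max): max(21, -49, 32) = 32
Root (Min): min(-2, 32) = -2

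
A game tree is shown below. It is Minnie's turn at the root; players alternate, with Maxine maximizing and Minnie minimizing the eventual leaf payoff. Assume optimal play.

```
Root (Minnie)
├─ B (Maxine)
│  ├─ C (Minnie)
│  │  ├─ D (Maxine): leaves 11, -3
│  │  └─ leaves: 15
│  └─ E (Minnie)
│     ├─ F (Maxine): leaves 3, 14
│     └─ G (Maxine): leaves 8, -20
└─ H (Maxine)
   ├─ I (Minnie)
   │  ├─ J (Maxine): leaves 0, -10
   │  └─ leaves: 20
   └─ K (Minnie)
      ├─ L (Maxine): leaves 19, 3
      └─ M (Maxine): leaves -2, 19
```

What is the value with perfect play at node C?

D: max(11, -3) = 11
C: min(11, 15) = 11

11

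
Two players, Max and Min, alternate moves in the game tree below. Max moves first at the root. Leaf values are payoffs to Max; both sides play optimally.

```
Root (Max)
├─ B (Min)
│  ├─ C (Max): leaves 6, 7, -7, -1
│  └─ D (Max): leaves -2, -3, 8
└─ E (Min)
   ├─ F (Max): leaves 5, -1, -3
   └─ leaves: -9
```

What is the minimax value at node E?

F: max(5, -1, -3) = 5
E: min(5, -9) = -9

-9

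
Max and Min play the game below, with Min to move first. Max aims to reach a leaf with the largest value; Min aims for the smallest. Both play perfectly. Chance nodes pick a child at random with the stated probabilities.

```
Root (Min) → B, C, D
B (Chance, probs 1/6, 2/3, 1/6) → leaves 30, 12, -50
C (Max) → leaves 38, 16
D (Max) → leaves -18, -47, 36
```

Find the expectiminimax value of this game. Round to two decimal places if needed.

B (Chance): 1/6·30 + 2/3·12 + 1/6·-50 = 4.67
C (Max): max(38, 16) = 38
D (Max): max(-18, -47, 36) = 36
Root (Min): min(4.67, 38, 36) = 4.67

4.67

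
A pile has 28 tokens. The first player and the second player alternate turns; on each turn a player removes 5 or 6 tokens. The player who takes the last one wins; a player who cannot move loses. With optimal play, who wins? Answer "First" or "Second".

First

W/L table (W = player to move can force a win):
i:   0  1  2  3  4  5  6  7  8  9 10 11 12 13 14 15 16 17 18 19 20 21 22 23 24 25 26 27 28
     L  L  L  L  L  W  W  W  W  W  W  L  L  L  L  L  W  W  W  W  W  W  L  L  L  L  L  W  W
Position 28 is W, so the first player wins.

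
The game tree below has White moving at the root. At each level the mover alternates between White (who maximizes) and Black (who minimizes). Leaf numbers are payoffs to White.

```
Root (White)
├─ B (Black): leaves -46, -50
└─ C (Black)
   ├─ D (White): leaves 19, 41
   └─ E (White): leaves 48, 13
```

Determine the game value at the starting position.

41

B (Black): min(-46, -50) = -50
D (White): max(19, 41) = 41
E (White): max(48, 13) = 48
C (Black): min(41, 48) = 41
Root (White): max(-50, 41) = 41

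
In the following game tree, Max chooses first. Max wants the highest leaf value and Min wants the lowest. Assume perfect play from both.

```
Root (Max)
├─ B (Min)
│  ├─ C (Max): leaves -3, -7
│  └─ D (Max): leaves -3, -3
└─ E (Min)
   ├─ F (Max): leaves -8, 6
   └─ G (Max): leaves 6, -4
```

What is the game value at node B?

-3

C: max(-3, -7) = -3
D: max(-3, -3) = -3
B: min(-3, -3) = -3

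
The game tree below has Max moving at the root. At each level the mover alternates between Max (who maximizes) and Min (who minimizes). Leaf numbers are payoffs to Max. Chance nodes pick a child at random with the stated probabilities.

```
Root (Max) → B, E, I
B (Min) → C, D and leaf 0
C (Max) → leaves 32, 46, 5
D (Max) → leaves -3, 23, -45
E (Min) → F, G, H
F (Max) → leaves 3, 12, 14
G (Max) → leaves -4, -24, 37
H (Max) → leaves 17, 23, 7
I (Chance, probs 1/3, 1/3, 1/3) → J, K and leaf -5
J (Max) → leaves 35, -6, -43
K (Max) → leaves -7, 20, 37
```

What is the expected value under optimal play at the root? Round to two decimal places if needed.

22.33

C (Max): max(32, 46, 5) = 46
D (Max): max(-3, 23, -45) = 23
B (Min): min(46, 23, 0) = 0
F (Max): max(3, 12, 14) = 14
G (Max): max(-4, -24, 37) = 37
H (Max): max(17, 23, 7) = 23
E (Min): min(14, 37, 23) = 14
J (Max): max(35, -6, -43) = 35
K (Max): max(-7, 20, 37) = 37
I (Chance): 1/3·35 + 1/3·37 + 1/3·-5 = 22.33
Root (Max): max(0, 14, 22.33) = 22.33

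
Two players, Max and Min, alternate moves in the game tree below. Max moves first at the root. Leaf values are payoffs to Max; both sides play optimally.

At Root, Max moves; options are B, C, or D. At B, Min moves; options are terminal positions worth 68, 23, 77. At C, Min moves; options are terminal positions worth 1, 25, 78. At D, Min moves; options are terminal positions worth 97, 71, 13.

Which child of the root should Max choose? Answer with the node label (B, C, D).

B

B (Min): min(68, 23, 77) = 23
C (Min): min(1, 25, 78) = 1
D (Min): min(97, 71, 13) = 13
Root (Max): max(23, 1, 13) = 23
Max picks the child with the highest value: B (value 23).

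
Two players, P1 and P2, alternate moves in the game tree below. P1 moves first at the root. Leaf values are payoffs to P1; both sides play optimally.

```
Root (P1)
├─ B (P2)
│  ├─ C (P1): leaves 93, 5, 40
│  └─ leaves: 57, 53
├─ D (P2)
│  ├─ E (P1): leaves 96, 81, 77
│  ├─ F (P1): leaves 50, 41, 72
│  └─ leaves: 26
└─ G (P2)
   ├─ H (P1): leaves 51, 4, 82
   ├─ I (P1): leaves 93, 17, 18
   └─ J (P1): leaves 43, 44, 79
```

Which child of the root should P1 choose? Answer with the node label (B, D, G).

C (P1): max(93, 5, 40) = 93
B (P2): min(93, 57, 53) = 53
E (P1): max(96, 81, 77) = 96
F (P1): max(50, 41, 72) = 72
D (P2): min(96, 72, 26) = 26
H (P1): max(51, 4, 82) = 82
I (P1): max(93, 17, 18) = 93
J (P1): max(43, 44, 79) = 79
G (P2): min(82, 93, 79) = 79
Root (P1): max(53, 26, 79) = 79
P1 picks the child with the highest value: G (value 79).

G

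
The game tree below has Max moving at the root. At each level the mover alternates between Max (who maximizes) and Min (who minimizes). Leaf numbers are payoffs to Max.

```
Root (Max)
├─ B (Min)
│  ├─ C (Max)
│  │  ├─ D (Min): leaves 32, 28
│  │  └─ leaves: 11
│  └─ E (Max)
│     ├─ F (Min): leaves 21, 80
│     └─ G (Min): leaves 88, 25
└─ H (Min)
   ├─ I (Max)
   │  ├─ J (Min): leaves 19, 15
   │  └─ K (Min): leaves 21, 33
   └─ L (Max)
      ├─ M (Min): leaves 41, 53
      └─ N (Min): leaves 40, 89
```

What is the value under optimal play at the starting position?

25

D (Min): min(32, 28) = 28
C (Max): max(28, 11) = 28
F (Min): min(21, 80) = 21
G (Min): min(88, 25) = 25
E (Max): max(21, 25) = 25
B (Min): min(28, 25) = 25
J (Min): min(19, 15) = 15
K (Min): min(21, 33) = 21
I (Max): max(15, 21) = 21
M (Min): min(41, 53) = 41
N (Min): min(40, 89) = 40
L (Max): max(41, 40) = 41
H (Min): min(21, 41) = 21
Root (Max): max(25, 21) = 25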